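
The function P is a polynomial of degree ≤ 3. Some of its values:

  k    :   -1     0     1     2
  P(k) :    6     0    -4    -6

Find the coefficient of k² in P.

1

First differences: -6, -4, -2. Second differences: 2, 2.
Level-2 differences are constant, so P has degree 2.
Fitting a degree-2 polynomial gives P(k) = k² - 5k.
The coefficient of k² is 1.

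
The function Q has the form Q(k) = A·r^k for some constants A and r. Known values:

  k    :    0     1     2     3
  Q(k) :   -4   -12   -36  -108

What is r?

3

Consecutive ratio: -12/(-4) = 3, and -36/(-12) = 3, so r = 3.
Then A·3^0 = -4 gives A = -4, and Q(k) = -4·3^k.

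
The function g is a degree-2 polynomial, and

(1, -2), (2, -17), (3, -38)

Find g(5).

-98

Write g(n) = an² + bn + c; the 3 given values yield a linear system in the 3 coefficients.
Solving, g(n) = -3n² - 6n + 7.
Then g(5) = -98.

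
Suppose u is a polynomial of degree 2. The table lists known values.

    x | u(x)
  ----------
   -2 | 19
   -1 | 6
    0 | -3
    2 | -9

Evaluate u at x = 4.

1

Write u(x) = ax² + bx + c; the 4 given values yield a linear system in the 3 coefficients.
Solving, u(x) = 2x² - 7x - 3.
Then u(4) = 1.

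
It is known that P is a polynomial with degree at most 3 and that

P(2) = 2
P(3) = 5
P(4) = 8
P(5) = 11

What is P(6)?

14

First differences: 3, 3, 3.
Level-1 differences are constant, so P has degree 1.
Fitting a degree-1 polynomial gives P(t) = 3t - 4.
Then P(6) = 14.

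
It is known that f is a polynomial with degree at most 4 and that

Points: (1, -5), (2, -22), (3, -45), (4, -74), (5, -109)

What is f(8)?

-250

First differences: -17, -23, -29, -35. Second differences: -6, -6, -6.
Level-2 differences are constant, so f has degree 2.
Fitting a degree-2 polynomial gives f(n) = -3n² - 8n + 6.
Then f(8) = -250.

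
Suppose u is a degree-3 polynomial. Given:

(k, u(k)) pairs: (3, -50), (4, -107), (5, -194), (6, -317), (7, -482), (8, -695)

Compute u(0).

Write u(k) = ak³ + bk² + ck + d; the 6 given values yield a linear system in the 4 coefficients.
Solving, u(k) = -k³ - 3k² + k + 1.
Then u(0) = 1.

1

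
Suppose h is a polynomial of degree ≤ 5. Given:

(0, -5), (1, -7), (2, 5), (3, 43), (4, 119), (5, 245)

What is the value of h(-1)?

Write h(k) = ak^5 + bk^4 + ck³ + dk² + ek + p; the 6 given values yield a linear system in the 6 coefficients.
Solving, the top 2 coefficients vanish, and h(k) = 2k³ + k² - 5k - 5.
Then h(-1) = -1.

-1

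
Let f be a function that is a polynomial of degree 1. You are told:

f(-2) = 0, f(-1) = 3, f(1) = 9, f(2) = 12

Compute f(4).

Write f(m) = am + b; the 4 given values yield a linear system in the 2 coefficients.
Solving, f(m) = 3m + 6.
Then f(4) = 18.

18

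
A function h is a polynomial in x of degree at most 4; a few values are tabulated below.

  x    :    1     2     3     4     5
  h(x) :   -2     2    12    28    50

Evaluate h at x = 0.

0

Write h(x) = ax^4 + bx³ + cx² + dx + e; the 5 given values yield a linear system in the 5 coefficients.
Solving, the top 2 coefficients vanish, and h(x) = 3x² - 5x.
Then h(0) = 0.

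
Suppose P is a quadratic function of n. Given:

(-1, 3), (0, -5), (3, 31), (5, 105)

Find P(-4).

Write P(n) = an² + bn + c; the 4 given values yield a linear system in the 3 coefficients.
Solving, P(n) = 5n² - 3n - 5.
Then P(-4) = 87.

87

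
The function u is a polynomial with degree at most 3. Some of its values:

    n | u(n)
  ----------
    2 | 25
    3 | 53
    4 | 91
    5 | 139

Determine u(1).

First differences: 28, 38, 48. Second differences: 10, 10.
Level-2 differences are constant, so u has degree 2.
Fitting a degree-2 polynomial gives u(n) = 5n² + 3n - 1.
Then u(1) = 7.

7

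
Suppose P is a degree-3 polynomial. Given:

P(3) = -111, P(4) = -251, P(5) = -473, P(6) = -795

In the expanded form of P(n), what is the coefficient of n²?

-5

Write P(n) = an³ + bn² + cn + d; the 4 given values yield a linear system in the 4 coefficients.
Solving, P(n) = -3n³ - 5n² + 6n - 3.
The coefficient of n² is -5.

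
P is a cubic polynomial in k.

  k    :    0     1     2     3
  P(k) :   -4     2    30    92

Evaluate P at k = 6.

Write P(k) = ak³ + bk² + ck + d; the 4 given values yield a linear system in the 4 coefficients.
Solving, P(k) = 2k³ + 5k² - k - 4.
Then P(6) = 602.

602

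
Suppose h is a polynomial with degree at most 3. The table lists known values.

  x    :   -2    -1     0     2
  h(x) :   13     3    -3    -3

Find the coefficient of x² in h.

Write h(x) = ax³ + bx² + cx + d; the 4 given values yield a linear system in the 4 coefficients.
Solving, the leading coefficient vanishes, and h(x) = 2x² - 4x - 3.
The coefficient of x² is 2.

2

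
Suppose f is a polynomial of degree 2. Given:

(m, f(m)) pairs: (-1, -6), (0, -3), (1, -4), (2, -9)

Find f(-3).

First differences: 3, -1, -5. Second differences: -4, -4.
Level-2 differences are constant, so f has degree 2.
Fitting a degree-2 polynomial gives f(m) = -2m² + m - 3.
Then f(-3) = -24.

-24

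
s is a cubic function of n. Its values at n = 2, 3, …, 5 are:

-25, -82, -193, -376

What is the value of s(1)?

-4

Write s(n) = an³ + bn² + cn + d; the 4 given values yield a linear system in the 4 coefficients.
Solving, s(n) = -3n³ - 1.
Then s(1) = -4.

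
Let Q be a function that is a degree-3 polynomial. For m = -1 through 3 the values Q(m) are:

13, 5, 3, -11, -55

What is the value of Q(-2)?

45

First differences: -8, -2, -14, -44. Second differences: 6, -12, -30. Third differences: -18, -18.
Level-3 differences are constant, so Q has degree 3.
Fitting a degree-3 polynomial gives Q(m) = -3m³ + 3m² - 2m + 5.
Then Q(-2) = 45.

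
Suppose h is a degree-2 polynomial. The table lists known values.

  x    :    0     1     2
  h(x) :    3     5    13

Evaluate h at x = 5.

73

Write h(x) = ax² + bx + c; the 3 given values yield a linear system in the 3 coefficients.
Solving, h(x) = 3x² - x + 3.
Then h(5) = 73.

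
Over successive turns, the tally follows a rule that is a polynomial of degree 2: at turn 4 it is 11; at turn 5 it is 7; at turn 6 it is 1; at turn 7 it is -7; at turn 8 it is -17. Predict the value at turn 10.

Write the value at t as u(t).
Write u(t) = at² + bt + c; the 5 given values yield a linear system in the 3 coefficients.
Solving, u(t) = -t² + 5t + 7.
Then u(10) = -43.

-43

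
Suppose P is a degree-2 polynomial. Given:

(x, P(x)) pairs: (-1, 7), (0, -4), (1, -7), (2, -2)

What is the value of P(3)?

First differences: -11, -3, 5. Second differences: 8, 8.
Level-2 differences are constant, so P has degree 2.
Extending the table by one column gives the next first difference 13, so P(3) = -2 + 13 = 11.

11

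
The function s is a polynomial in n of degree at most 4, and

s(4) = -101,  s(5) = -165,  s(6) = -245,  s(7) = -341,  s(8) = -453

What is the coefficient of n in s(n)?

First differences: -64, -80, -96, -112. Second differences: -16, -16, -16.
Level-2 differences are constant, so s has degree 2.
Fitting a degree-2 polynomial gives s(n) = -8n² + 8n - 5.
The coefficient of n is 8.

8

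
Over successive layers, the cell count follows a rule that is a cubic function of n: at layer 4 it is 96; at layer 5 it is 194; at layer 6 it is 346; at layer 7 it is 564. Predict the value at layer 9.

Write the value at n as P(n).
Write P(n) = an³ + bn² + cn + d; the 4 given values yield a linear system in the 4 coefficients.
Solving, P(n) = 2n³ - 3n² + 3n + 4.
Then P(9) = 1246.

1246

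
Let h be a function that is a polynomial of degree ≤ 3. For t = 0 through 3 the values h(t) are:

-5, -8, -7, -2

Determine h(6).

First differences: -3, 1, 5. Second differences: 4, 4.
Level-2 differences are constant, so h has degree 2.
Fitting a degree-2 polynomial gives h(t) = 2t² - 5t - 5.
Then h(6) = 37.

37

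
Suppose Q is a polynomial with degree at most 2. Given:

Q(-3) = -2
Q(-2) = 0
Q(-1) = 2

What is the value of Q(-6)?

-8

Write Q(t) = at² + bt + c; the 3 given values yield a linear system in the 3 coefficients.
Solving, the leading coefficient vanishes, and Q(t) = 2t + 4.
Then Q(-6) = -8.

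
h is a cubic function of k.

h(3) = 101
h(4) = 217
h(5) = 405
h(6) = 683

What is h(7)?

1069

Write h(k) = ak³ + bk² + ck + d; the 4 given values yield a linear system in the 4 coefficients.
Solving, h(k) = 3k³ + 5k + 5.
Then h(7) = 1069.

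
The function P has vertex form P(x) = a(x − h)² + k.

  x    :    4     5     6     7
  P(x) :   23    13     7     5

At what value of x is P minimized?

7

First differences -10, -6, -2; second difference 4 = 2a, so a = 2.
Expanding, the x-coefficient is −2ah = -4h; matching it to the data gives h = 7, and then k = 5.
So P(x) = 2(x − 7)² + 5.
Hence h = 7.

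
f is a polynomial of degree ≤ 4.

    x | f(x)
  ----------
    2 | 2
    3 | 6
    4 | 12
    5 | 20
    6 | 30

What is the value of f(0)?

0

First differences: 4, 6, 8, 10. Second differences: 2, 2, 2.
Level-2 differences are constant, so f has degree 2.
Fitting a degree-2 polynomial gives f(x) = x² - x.
Then f(0) = 0.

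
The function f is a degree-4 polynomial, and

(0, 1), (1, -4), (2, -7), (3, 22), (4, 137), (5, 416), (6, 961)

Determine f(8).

3377

First differences: -5, -3, 29, 115, 279, 545. Second differences: 2, 32, 86, 164, 266. Third differences: 30, 54, 78, 102. Fourth differences: 24, 24, 24.
Level-4 differences are constant, so f has degree 4.
Fitting a degree-4 polynomial gives f(m) = m^4 - m³ - 3m² - 2m + 1.
Then f(8) = 3377.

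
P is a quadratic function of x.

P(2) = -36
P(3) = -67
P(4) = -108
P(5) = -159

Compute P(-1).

Write P(x) = ax² + bx + c; the 4 given values yield a linear system in the 3 coefficients.
Solving, P(x) = -5x² - 6x - 4.
Then P(-1) = -3.

-3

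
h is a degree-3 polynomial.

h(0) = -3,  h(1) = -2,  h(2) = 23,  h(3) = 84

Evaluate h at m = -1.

Write h(m) = am³ + bm² + cm + d; the 4 given values yield a linear system in the 4 coefficients.
Solving, h(m) = 2m³ + 6m² - 7m - 3.
Then h(-1) = 8.

8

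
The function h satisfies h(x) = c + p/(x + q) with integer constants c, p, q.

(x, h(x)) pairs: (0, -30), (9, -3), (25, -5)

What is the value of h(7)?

(h(x) − c)(x + q) = p for each data point; the three points give a linear system in c and q, then p follows.
Solving: c = -6, q = -1, p = 24, so h(x) = -6 + 24/(x − 1).
Then h(7) = -6 + 24/6 = -2.

-2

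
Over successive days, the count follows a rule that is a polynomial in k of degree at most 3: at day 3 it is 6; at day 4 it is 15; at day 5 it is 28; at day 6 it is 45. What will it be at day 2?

1

Write the value at k as T(k).
Write T(k) = ak³ + bk² + ck + d; the 4 given values yield a linear system in the 4 coefficients.
Solving, the leading coefficient vanishes, and T(k) = 2k² - 5k + 3.
Then T(2) = 1.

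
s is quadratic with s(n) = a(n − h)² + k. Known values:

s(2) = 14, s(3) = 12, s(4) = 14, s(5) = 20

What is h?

First differences -2, 2, 6; second difference 4 = 2a, so a = 2.
Expanding, the n-coefficient is −2ah = -4h; matching it to the data gives h = 3, and then k = 12.
So s(n) = 2(n − 3)² + 12.
Hence h = 3.

3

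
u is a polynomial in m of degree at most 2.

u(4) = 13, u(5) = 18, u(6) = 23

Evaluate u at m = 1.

-2

First differences: 5, 5.
Level-1 differences are constant, so u has degree 1.
Fitting a degree-1 polynomial gives u(m) = 5m - 7.
Then u(1) = -2.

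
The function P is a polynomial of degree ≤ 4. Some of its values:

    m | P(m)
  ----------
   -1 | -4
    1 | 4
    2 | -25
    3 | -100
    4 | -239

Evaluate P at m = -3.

20

Write P(m) = am^4 + bm³ + cm² + dm + e; the 5 given values yield a linear system in the 5 coefficients.
Solving, the leading coefficient vanishes, and P(m) = -3m³ - 5m² + 7m + 5.
Then P(-3) = 20.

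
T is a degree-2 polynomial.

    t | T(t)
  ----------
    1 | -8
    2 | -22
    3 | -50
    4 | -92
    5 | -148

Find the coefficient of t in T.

Write T(t) = at² + bt + c; the 5 given values yield a linear system in the 3 coefficients.
Solving, T(t) = -7t² + 7t - 8.
The coefficient of t is 7.

7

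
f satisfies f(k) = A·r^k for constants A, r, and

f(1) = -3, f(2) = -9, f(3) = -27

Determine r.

3

Consecutive ratio: -9/(-3) = 3, and -27/(-9) = 3, so r = 3.
Then A·3^1 = -3 gives A = -1, and f(k) = -1·3^k.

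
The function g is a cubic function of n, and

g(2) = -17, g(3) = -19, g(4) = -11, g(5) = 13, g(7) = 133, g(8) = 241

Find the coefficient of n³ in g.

1

Write g(n) = an³ + bn² + cn + d; the 6 given values yield a linear system in the 4 coefficients.
Solving, g(n) = n³ - 4n² - n - 7.
The coefficient of n³ is 1.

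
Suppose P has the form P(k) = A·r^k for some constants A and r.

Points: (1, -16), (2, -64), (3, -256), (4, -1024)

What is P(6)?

Consecutive ratio: -64/(-16) = 4, and -256/(-64) = 4, so r = 4.
Then A·4^1 = -16 gives A = -4, and P(k) = -4·4^k.
P(6) = -4·4^6 = -16384.

-16384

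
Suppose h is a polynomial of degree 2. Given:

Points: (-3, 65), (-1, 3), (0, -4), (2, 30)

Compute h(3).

Write h(k) = ak² + bk + c; the 4 given values yield a linear system in the 3 coefficients.
Solving, h(k) = 8k² + k - 4.
Then h(3) = 71.

71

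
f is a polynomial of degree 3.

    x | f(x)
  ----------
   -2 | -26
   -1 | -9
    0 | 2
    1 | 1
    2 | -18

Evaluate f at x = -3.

-43

Write f(x) = ax³ + bx² + cx + d; the 5 given values yield a linear system in the 4 coefficients.
Solving, f(x) = -x³ - 6x² + 6x + 2.
Then f(-3) = -43.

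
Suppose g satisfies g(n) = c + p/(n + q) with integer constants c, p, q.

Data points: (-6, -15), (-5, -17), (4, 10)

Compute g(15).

(g(n) − c)(n + q) = p for each data point; the three points give a linear system in c and q, then p follows.
Solving: c = -5, q = 0, p = 60, so g(n) = -5 + 60/(n + 0).
Then g(15) = -5 + 60/15 = -1.

-1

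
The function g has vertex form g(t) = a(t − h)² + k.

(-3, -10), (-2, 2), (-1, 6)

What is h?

First differences 12, 4; second difference -8 = 2a, so a = -4.
Expanding, the t-coefficient is −2ah = 8h; matching it to the data gives h = -1, and then k = 6.
So g(t) = -4(t + 1)² + 6.
Hence h = -1.

-1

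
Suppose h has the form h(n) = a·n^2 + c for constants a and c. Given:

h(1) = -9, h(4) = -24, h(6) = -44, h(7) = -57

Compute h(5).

-33

From h(1) = -9 and h(4) = -24: 1a + c = -9 and 16a + c = -24.
Subtracting: 15a = -15, so a = -1; then c = -9 − (-1)·1 = -8.
So h(n) = -1n² − 8, and h(5) = -33.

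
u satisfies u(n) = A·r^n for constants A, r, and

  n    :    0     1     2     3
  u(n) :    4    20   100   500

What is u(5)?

12500

Consecutive ratio: 20/4 = 5, and 100/20 = 5, so r = 5.
Then A·5^0 = 4 gives A = 4, and u(n) = 4·5^n.
u(5) = 4·5^5 = 12500.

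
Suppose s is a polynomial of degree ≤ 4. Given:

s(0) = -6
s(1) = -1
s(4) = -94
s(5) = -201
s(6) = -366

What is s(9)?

-1329

Write s(n) = an^4 + bn³ + cn² + dn + e; the 5 given values yield a linear system in the 5 coefficients.
Solving, the leading coefficient vanishes, and s(n) = -2n³ + n² + 6n - 6.
Then s(9) = -1329.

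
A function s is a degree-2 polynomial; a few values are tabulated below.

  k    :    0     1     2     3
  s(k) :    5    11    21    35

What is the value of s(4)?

Write s(k) = ak² + bk + c; the 4 given values yield a linear system in the 3 coefficients.
Solving, s(k) = 2k² + 4k + 5.
Then s(4) = 53.

53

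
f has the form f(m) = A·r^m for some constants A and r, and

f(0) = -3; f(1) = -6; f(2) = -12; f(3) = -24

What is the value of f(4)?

-48

Consecutive ratio: -6/(-3) = 2, and -12/(-6) = 2, so r = 2.
Then A·2^0 = -3 gives A = -3, and f(m) = -3·2^m.
f(4) = -3·2^4 = -48.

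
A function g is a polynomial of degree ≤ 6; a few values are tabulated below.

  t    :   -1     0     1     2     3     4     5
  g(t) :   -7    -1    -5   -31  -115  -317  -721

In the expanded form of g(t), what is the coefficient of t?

First differences: 6, -4, -26, -84, -202, -404. Second differences: -10, -22, -58, -118, -202. Third differences: -12, -36, -60, -84. Fourth differences: -24, -24, -24.
Level-4 differences are constant, so g has degree 4.
Fitting a degree-4 polynomial gives g(t) = -t^4 - 4t² + t - 1.
The coefficient of t is 1.

1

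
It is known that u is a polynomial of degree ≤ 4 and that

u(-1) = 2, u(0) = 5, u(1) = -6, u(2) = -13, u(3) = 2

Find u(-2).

First differences: 3, -11, -7, 15. Second differences: -14, 4, 22. Third differences: 18, 18.
Level-3 differences are constant, so u has degree 3.
Fitting a degree-3 polynomial gives u(k) = 3k³ - 7k² - 7k + 5.
Then u(-2) = -33.

-33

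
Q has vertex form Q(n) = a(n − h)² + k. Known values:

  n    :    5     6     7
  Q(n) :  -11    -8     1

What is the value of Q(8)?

First differences 3, 9; second difference 6 = 2a, so a = 3.
Expanding, the n-coefficient is −2ah = -6h; matching it to the data gives h = 5, and then k = -11.
So Q(n) = 3(n − 5)² − 11.
Q(8) = 3·3² − 11 = 16.

16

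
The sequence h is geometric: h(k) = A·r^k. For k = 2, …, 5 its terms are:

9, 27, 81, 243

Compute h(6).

729

Consecutive ratio: 27/9 = 3, and 81/27 = 3, so r = 3.
Then A·3^2 = 9 gives A = 1, and h(k) = 1·3^k.
h(6) = 1·3^6 = 729.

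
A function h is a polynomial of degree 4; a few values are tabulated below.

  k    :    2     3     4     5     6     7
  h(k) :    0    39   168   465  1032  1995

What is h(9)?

First differences: 39, 129, 297, 567, 963. Second differences: 90, 168, 270, 396. Third differences: 78, 102, 126. Fourth differences: 24, 24.
Level-4 differences are constant, so h has degree 4.
Fitting a degree-4 polynomial gives h(k) = k^4 - k³ - k² - 2k.
Then h(9) = 5733.

5733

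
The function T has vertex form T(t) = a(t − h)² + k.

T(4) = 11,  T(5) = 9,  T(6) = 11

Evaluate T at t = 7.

17

First differences -2, 2; second difference 4 = 2a, so a = 2.
Expanding, the t-coefficient is −2ah = -4h; matching it to the data gives h = 5, and then k = 9.
So T(t) = 2(t − 5)² + 9.
T(7) = 2·2² + 9 = 17.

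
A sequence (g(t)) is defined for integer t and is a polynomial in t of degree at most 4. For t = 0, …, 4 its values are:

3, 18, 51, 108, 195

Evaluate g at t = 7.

First differences: 15, 33, 57, 87. Second differences: 18, 24, 30. Third differences: 6, 6.
Level-3 differences are constant, so g has degree 3.
Fitting a degree-3 polynomial gives g(t) = t³ + 6t² + 8t + 3.
Then g(7) = 696.

696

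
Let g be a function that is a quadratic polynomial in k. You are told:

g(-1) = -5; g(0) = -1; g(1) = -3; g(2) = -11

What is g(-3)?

-31

First differences: 4, -2, -8. Second differences: -6, -6.
Level-2 differences are constant, so g has degree 2.
Fitting a degree-2 polynomial gives g(k) = -3k² + k - 1.
Then g(-3) = -31.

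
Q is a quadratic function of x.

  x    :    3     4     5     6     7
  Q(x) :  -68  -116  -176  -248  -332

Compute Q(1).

First differences: -48, -60, -72, -84. Second differences: -12, -12, -12.
Level-2 differences are constant, so Q has degree 2.
Fitting a degree-2 polynomial gives Q(x) = -6x² - 6x + 4.
Then Q(1) = -8.

-8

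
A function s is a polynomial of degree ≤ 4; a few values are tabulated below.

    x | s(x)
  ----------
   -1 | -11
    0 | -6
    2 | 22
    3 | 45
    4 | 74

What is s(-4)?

10

Write s(x) = ax^4 + bx³ + cx² + dx + e; the 5 given values yield a linear system in the 5 coefficients.
Solving, the top 2 coefficients vanish, and s(x) = 3x² + 8x - 6.
Then s(-4) = 10.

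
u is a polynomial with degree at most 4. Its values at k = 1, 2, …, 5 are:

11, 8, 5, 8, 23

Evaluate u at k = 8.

200

First differences: -3, -3, 3, 15. Second differences: 0, 6, 12. Third differences: 6, 6.
Level-3 differences are constant, so u has degree 3.
Fitting a degree-3 polynomial gives u(k) = k³ - 6k² + 8k + 8.
Then u(8) = 200.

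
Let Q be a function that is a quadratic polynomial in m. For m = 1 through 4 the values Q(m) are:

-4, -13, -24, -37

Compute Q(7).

First differences: -9, -11, -13. Second differences: -2, -2.
Level-2 differences are constant, so Q has degree 2.
Fitting a degree-2 polynomial gives Q(m) = -m² - 6m + 3.
Then Q(7) = -88.

-88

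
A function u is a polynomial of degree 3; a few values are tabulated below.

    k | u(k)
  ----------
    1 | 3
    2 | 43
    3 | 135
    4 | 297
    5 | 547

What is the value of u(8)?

First differences: 40, 92, 162, 250. Second differences: 52, 70, 88. Third differences: 18, 18.
Level-3 differences are constant, so u has degree 3.
Fitting a degree-3 polynomial gives u(k) = 3k³ + 8k² - 5k - 3.
Then u(8) = 2005.

2005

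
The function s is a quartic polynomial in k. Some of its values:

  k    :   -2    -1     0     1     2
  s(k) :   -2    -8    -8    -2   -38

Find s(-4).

Write s(k) = ak^4 + bk³ + ck² + dk + e; the 5 given values yield a linear system in the 5 coefficients.
Solving, s(k) = -2k^4 - 4k³ + 5k² + 7k - 8.
Then s(-4) = -212.

-212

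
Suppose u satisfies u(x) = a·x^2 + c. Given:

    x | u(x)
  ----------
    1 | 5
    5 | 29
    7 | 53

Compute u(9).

85

From u(1) = 5 and u(5) = 29: 1a + c = 5 and 25a + c = 29.
Subtracting: 24a = 24, so a = 1; then c = 5 − 1·1 = 4.
So u(x) = 1x² + 4, and u(9) = 85.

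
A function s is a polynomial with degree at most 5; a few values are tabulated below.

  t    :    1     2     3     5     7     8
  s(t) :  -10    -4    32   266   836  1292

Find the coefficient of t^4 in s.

0

Write s(t) = at^5 + bt^4 + ct³ + dt² + et + p; the 6 given values yield a linear system in the 6 coefficients.
Solving, the top 2 coefficients vanish, and s(t) = 3t³ - 3t² - 6t - 4.
The coefficient of t^4 is 0.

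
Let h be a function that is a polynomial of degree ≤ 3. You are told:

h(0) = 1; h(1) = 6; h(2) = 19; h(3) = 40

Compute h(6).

Write h(n) = an³ + bn² + cn + d; the 4 given values yield a linear system in the 4 coefficients.
Solving, the leading coefficient vanishes, and h(n) = 4n² + n + 1.
Then h(6) = 151.

151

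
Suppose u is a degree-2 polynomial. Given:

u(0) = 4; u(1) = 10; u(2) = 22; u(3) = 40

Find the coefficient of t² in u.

First differences: 6, 12, 18. Second differences: 6, 6.
Level-2 differences are constant, so u has degree 2.
Fitting a degree-2 polynomial gives u(t) = 3t² + 3t + 4.
The coefficient of t² is 3.

3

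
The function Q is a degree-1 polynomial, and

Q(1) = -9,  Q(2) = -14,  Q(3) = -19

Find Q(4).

-24

First differences: -5, -5.
Level-1 differences are constant, so Q has degree 1.
Fitting a degree-1 polynomial gives Q(m) = -5m - 4.
Then Q(4) = -24.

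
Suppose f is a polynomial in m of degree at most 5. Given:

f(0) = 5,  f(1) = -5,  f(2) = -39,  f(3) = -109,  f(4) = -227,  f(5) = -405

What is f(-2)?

1

Write f(m) = am^5 + bm^4 + cm³ + dm² + em + p; the 6 given values yield a linear system in the 6 coefficients.
Solving, the top 2 coefficients vanish, and f(m) = -2m³ - 6m² - 2m + 5.
Then f(-2) = 1.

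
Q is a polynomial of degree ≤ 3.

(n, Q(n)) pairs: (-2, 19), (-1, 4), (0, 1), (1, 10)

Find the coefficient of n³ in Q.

0

Write Q(n) = an³ + bn² + cn + d; the 4 given values yield a linear system in the 4 coefficients.
Solving, the leading coefficient vanishes, and Q(n) = 6n² + 3n + 1.
The coefficient of n³ is 0.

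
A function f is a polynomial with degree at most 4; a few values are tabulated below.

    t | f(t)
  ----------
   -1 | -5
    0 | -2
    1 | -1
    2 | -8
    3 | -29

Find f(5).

First differences: 3, 1, -7, -21. Second differences: -2, -8, -14. Third differences: -6, -6.
Level-3 differences are constant, so f has degree 3.
Fitting a degree-3 polynomial gives f(t) = -t³ - t² + 3t - 2.
Then f(5) = -137.

-137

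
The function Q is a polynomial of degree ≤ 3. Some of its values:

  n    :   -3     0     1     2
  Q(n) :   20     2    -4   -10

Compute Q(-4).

Write Q(n) = an³ + bn² + cn + d; the 4 given values yield a linear system in the 4 coefficients.
Solving, the top 2 coefficients vanish, and Q(n) = -6n + 2.
Then Q(-4) = 26.

26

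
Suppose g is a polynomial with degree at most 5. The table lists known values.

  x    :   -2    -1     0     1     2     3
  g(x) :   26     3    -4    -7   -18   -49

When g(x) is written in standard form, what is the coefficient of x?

First differences: -23, -7, -3, -11, -31. Second differences: 16, 4, -8, -20. Third differences: -12, -12, -12.
Level-3 differences are constant, so g has degree 3.
Fitting a degree-3 polynomial gives g(x) = -2x³ + 2x² - 3x - 4.
The coefficient of x is -3.

-3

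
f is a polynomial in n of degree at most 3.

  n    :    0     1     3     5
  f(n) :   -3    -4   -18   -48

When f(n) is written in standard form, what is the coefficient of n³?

0

Write f(n) = an³ + bn² + cn + d; the 4 given values yield a linear system in the 4 coefficients.
Solving, the leading coefficient vanishes, and f(n) = -2n² + n - 3.
The coefficient of n³ is 0.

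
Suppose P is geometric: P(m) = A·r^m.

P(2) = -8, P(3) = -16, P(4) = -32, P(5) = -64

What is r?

Consecutive ratio: -16/(-8) = 2, and -32/(-16) = 2, so r = 2.
Then A·2^2 = -8 gives A = -2, and P(m) = -2·2^m.

2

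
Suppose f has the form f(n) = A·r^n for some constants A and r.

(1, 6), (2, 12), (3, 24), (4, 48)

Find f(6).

Consecutive ratio: 12/6 = 2, and 24/12 = 2, so r = 2.
Then A·2^1 = 6 gives A = 3, and f(n) = 3·2^n.
f(6) = 3·2^6 = 192.

192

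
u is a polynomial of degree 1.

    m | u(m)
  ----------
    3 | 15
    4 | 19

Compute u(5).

Write u(m) = am + b; the 2 given values yield a linear system in the 2 coefficients.
Solving, u(m) = 4m + 3.
Then u(5) = 23.

23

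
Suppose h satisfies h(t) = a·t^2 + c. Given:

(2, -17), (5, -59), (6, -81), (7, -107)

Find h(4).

From h(2) = -17 and h(5) = -59: 4a + c = -17 and 25a + c = -59.
Subtracting: 21a = -42, so a = -2; then c = -17 − (-2)·4 = -9.
So h(t) = -2t² − 9, and h(4) = -41.

-41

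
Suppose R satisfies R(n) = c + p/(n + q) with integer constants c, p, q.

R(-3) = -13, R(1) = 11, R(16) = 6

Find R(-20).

(R(n) − c)(n + q) = p for each data point; the three points give a linear system in c and q, then p follows.
Solving: c = 5, q = 2, p = 18, so R(n) = 5 + 18/(n + 2).
Then R(-20) = 5 + 18/(-18) = 4.

4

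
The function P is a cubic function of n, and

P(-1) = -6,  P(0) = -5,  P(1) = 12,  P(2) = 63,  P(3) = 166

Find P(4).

339

Write P(n) = an³ + bn² + cn + d; the 5 given values yield a linear system in the 4 coefficients.
Solving, P(n) = 3n³ + 8n² + 6n - 5.
Then P(4) = 339.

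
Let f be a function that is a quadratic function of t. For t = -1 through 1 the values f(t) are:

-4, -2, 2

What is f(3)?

16

Write f(t) = at² + bt + c; the 3 given values yield a linear system in the 3 coefficients.
Solving, f(t) = t² + 3t - 2.
Then f(3) = 16.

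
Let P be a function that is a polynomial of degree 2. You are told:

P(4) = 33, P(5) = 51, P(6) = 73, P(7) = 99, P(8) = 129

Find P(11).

243

First differences: 18, 22, 26, 30. Second differences: 4, 4, 4.
Level-2 differences are constant, so P has degree 2.
Fitting a degree-2 polynomial gives P(m) = 2m² + 1.
Then P(11) = 243.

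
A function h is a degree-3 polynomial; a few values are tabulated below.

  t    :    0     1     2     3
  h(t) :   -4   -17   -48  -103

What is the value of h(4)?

-188

Write h(t) = at³ + bt² + ct + d; the 4 given values yield a linear system in the 4 coefficients.
Solving, h(t) = -t³ - 6t² - 6t - 4.
Then h(4) = -188.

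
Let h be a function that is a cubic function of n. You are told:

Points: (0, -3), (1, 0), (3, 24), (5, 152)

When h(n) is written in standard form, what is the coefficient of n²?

Write h(n) = an³ + bn² + cn + d; the 4 given values yield a linear system in the 4 coefficients.
Solving, h(n) = 2n³ - 5n² + 6n - 3.
The coefficient of n² is -5.

-5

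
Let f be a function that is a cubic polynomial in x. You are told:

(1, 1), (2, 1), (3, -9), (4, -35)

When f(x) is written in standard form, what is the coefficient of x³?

-1

Write f(x) = ax³ + bx² + cx + d; the 4 given values yield a linear system in the 4 coefficients.
Solving, f(x) = -x³ + x² + 4x - 3.
The coefficient of x³ is -1.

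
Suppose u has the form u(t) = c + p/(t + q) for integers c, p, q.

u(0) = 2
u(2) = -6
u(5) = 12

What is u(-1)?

3

(u(t) − c)(t + q) = p for each data point; the three points give a linear system in c and q, then p follows.
Solving: c = 6, q = -3, p = 12, so u(t) = 6 + 12/(t − 3).
Then u(-1) = 6 + 12/(-4) = 3.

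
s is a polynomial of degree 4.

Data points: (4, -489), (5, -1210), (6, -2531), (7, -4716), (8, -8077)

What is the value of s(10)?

Write s(t) = at^4 + bt³ + ct² + dt + e; the 5 given values yield a linear system in the 5 coefficients.
Solving, s(t) = -2t^4 + 2t² - t - 5.
Then s(10) = -19815.

-19815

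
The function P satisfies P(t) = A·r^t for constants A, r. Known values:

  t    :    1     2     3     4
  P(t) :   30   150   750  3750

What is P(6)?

Consecutive ratio: 150/30 = 5, and 750/150 = 5, so r = 5.
Then A·5^1 = 30 gives A = 6, and P(t) = 6·5^t.
P(6) = 6·5^6 = 93750.

93750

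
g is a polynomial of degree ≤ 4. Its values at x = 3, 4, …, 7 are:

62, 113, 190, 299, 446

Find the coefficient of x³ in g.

First differences: 51, 77, 109, 147. Second differences: 26, 32, 38. Third differences: 6, 6.
Level-3 differences are constant, so g has degree 3.
Fitting a degree-3 polynomial gives g(x) = x³ + x² + 7x + 5.
The coefficient of x³ is 1.

1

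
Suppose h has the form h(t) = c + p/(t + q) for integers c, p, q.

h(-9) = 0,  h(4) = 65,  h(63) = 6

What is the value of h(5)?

(h(t) − c)(t + q) = p for each data point; the three points give a linear system in c and q, then p follows.
Solving: c = 5, q = -3, p = 60, so h(t) = 5 + 60/(t − 3).
Then h(5) = 5 + 60/2 = 35.

35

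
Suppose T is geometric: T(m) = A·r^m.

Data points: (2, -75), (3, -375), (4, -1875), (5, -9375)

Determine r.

Consecutive ratio: -375/(-75) = 5, and -1875/(-375) = 5, so r = 5.
Then A·5^2 = -75 gives A = -3, and T(m) = -3·5^m.

5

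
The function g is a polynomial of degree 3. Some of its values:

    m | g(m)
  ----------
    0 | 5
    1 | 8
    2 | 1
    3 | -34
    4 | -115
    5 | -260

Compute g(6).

-487

Write g(m) = am³ + bm² + cm + d; the 6 given values yield a linear system in the 4 coefficients.
Solving, g(m) = -3m³ + 4m² + 2m + 5.
Then g(6) = -487.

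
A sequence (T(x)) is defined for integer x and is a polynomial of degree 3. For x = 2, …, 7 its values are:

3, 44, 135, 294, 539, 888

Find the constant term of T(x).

-1

First differences: 41, 91, 159, 245, 349. Second differences: 50, 68, 86, 104. Third differences: 18, 18, 18.
Level-3 differences are constant, so T has degree 3.
Fitting a degree-3 polynomial gives T(x) = 3x³ - 2x² - 6x - 1.
The constant term is T(0) = -1.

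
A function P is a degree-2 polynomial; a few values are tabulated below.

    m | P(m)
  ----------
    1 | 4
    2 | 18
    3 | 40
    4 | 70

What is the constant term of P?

-2

First differences: 14, 22, 30. Second differences: 8, 8.
Level-2 differences are constant, so P has degree 2.
Fitting a degree-2 polynomial gives P(m) = 4m² + 2m - 2.
The constant term is P(0) = -2.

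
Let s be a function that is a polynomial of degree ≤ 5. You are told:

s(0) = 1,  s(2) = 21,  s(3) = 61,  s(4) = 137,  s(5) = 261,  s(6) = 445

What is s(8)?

Write s(t) = at^5 + bt^4 + ct³ + dt² + et + p; the 6 given values yield a linear system in the 6 coefficients.
Solving, the top 2 coefficients vanish, and s(t) = 2t³ + 2t + 1.
Then s(8) = 1041.

1041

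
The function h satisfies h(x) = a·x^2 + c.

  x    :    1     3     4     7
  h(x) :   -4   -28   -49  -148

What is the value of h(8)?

-193

From h(1) = -4 and h(3) = -28: 1a + c = -4 and 9a + c = -28.
Subtracting: 8a = -24, so a = -3; then c = -4 − (-3)·1 = -1.
So h(x) = -3x² − 1, and h(8) = -193.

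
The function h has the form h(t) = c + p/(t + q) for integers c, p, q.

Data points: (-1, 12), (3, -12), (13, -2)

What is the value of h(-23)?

1

(h(t) − c)(t + q) = p for each data point; the three points give a linear system in c and q, then p follows.
Solving: c = 0, q = -1, p = -24, so h(t) = -24/(t − 1).
Then h(-23) = 0 − 24/(-24) = 1.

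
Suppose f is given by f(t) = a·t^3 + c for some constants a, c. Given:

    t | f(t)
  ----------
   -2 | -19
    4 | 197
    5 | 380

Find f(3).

From f(-2) = -19 and f(4) = 197: -8a + c = -19 and 64a + c = 197.
Subtracting: 72a = 216, so a = 3; then c = -19 − 3·(-8) = 5.
So f(t) = 3t³ + 5, and f(3) = 86.

86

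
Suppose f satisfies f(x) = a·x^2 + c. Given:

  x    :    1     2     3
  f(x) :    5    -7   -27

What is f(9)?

From f(1) = 5 and f(2) = -7: 1a + c = 5 and 4a + c = -7.
Subtracting: 3a = -12, so a = -4; then c = 5 − (-4)·1 = 9.
So f(x) = -4x² + 9, and f(9) = -315.

-315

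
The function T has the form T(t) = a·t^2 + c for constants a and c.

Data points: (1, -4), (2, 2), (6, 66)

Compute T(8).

122

From T(1) = -4 and T(2) = 2: 1a + c = -4 and 4a + c = 2.
Subtracting: 3a = 6, so a = 2; then c = -4 − 2·1 = -6.
So T(t) = 2t² − 6, and T(8) = 122.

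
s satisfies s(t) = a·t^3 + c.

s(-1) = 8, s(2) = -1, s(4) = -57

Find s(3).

From s(-1) = 8 and s(2) = -1: -1a + c = 8 and 8a + c = -1.
Subtracting: 9a = -9, so a = -1; then c = 8 − (-1)·(-1) = 7.
So s(t) = -1t³ + 7, and s(3) = -20.

-20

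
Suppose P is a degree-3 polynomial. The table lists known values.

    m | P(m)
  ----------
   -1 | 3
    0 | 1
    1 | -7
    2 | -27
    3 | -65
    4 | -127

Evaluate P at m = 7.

-517

First differences: -2, -8, -20, -38, -62. Second differences: -6, -12, -18, -24. Third differences: -6, -6, -6.
Level-3 differences are constant, so P has degree 3.
Fitting a degree-3 polynomial gives P(m) = -m³ - 3m² - 4m + 1.
Then P(7) = -517.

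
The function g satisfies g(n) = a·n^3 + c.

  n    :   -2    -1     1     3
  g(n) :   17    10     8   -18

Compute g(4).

-55

From g(-2) = 17 and g(-1) = 10: -8a + c = 17 and -1a + c = 10.
Subtracting: 7a = -7, so a = -1; then c = 17 − (-1)·(-8) = 9.
So g(n) = -1n³ + 9, and g(4) = -55.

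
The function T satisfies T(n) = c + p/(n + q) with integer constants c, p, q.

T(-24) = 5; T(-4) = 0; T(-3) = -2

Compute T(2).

18

(T(n) − c)(n + q) = p for each data point; the three points give a linear system in c and q, then p follows.
Solving: c = 6, q = 0, p = 24, so T(n) = 6 + 24/(n + 0).
Then T(2) = 6 + 24/2 = 18.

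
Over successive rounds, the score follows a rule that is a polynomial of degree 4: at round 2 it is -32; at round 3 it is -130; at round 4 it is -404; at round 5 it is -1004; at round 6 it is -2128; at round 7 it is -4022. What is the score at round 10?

Write the value at n as u(n).
Write u(n) = an^4 + bn³ + cn² + dn + e; the 6 given values yield a linear system in the 5 coefficients.
Solving, u(n) = -2n^4 + 3n³ - 5n² - 4.
Then u(10) = -17504.

-17504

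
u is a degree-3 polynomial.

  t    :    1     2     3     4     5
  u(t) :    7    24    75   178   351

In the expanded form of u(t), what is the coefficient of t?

First differences: 17, 51, 103, 173. Second differences: 34, 52, 70. Third differences: 18, 18.
Level-3 differences are constant, so u has degree 3.
Fitting a degree-3 polynomial gives u(t) = 3t³ - t² - t + 6.
The coefficient of t is -1.

-1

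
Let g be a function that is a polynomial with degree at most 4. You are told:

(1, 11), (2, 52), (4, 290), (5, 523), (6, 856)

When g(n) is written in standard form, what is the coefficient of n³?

Write g(n) = an^4 + bn³ + cn² + dn + e; the 5 given values yield a linear system in the 5 coefficients.
Solving, the leading coefficient vanishes, and g(n) = 3n³ + 5n² + 5n - 2.
The coefficient of n³ is 3.

3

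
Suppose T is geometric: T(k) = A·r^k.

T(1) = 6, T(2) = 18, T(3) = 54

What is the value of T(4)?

Consecutive ratio: 18/6 = 3, and 54/18 = 3, so r = 3.
Then A·3^1 = 6 gives A = 2, and T(k) = 2·3^k.
T(4) = 2·3^4 = 162.

162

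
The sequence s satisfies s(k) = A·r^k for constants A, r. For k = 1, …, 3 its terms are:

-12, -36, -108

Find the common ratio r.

3

Consecutive ratio: -36/(-12) = 3, and -108/(-36) = 3, so r = 3.
Then A·3^1 = -12 gives A = -4, and s(k) = -4·3^k.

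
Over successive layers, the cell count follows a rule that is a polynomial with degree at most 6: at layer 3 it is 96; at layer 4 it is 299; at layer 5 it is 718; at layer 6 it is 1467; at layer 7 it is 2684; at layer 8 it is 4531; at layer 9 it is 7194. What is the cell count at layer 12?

22299

Write the value at t as f(t).
Write f(t) = at^6 + bt^5 + ct^4 + dt³ + et² + pt + q; the 7 given values yield a linear system in the 7 coefficients.
Solving, the top 2 coefficients vanish, and f(t) = t^4 + t³ - t² - 2t + 3.
Then f(12) = 22299.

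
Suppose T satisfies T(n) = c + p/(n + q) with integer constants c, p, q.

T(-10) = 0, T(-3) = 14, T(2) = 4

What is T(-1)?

6

(T(n) − c)(n + q) = p for each data point; the three points give a linear system in c and q, then p follows.
Solving: c = 2, q = 4, p = 12, so T(n) = 2 + 12/(n + 4).
Then T(-1) = 2 + 12/3 = 6.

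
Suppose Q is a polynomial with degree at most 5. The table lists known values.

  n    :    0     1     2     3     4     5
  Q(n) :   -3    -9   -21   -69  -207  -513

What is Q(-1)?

3

First differences: -6, -12, -48, -138, -306. Second differences: -6, -36, -90, -168. Third differences: -30, -54, -78. Fourth differences: -24, -24.
Level-4 differences are constant, so Q has degree 4.
Fitting a degree-4 polynomial gives Q(n) = -n^4 + n³ + n² - 7n - 3.
Then Q(-1) = 3.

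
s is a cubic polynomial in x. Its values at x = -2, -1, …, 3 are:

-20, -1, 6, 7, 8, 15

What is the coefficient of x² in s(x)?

First differences: 19, 7, 1, 1, 7. Second differences: -12, -6, 0, 6. Third differences: 6, 6, 6.
Level-3 differences are constant, so s has degree 3.
Fitting a degree-3 polynomial gives s(x) = x³ - 3x² + 3x + 6.
The coefficient of x² is -3.

-3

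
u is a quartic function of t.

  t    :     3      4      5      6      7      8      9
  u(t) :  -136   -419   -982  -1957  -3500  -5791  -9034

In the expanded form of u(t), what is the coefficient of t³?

First differences: -283, -563, -975, -1543, -2291, -3243. Second differences: -280, -412, -568, -748, -952. Third differences: -132, -156, -180, -204. Fourth differences: -24, -24, -24.
Level-4 differences are constant, so u has degree 4.
Fitting a degree-4 polynomial gives u(t) = -t^4 - 4t³ + 5t² + 5t - 7.
The coefficient of t³ is -4.

-4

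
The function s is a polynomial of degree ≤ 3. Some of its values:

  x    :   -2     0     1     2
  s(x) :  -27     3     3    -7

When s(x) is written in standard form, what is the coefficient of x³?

Write s(x) = ax³ + bx² + cx + d; the 4 given values yield a linear system in the 4 coefficients.
Solving, the leading coefficient vanishes, and s(x) = -5x² + 5x + 3.
The coefficient of x³ is 0.

0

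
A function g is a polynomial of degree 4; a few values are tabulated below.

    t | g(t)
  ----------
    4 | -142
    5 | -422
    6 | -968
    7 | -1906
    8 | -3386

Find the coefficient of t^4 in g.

Write g(t) = at^4 + bt³ + ct² + dt + e; the 5 given values yield a linear system in the 5 coefficients.
Solving, g(t) = -t^4 + t³ + 3t² + t - 2.
The coefficient of t^4 is -1.

-1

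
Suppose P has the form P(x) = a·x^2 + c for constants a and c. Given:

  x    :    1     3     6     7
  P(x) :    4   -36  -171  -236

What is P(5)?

-116

From P(1) = 4 and P(3) = -36: 1a + c = 4 and 9a + c = -36.
Subtracting: 8a = -40, so a = -5; then c = 4 − (-5)·1 = 9.
So P(x) = -5x² + 9, and P(5) = -116.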